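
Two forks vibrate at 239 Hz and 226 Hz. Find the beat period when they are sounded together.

0.077 s

f_beat = |239 − 226| = 13 Hz.
Beat period T = 1 / f_beat = 1 / 13 s.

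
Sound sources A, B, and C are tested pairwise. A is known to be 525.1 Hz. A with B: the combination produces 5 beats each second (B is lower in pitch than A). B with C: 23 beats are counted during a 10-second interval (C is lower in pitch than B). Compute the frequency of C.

B is below A, so f_B = 525.1 − 5 = 520.1 Hz.
B–C: Beat frequency = 23/10 = 2.3 Hz.
C is below B, so f_C = 520.1 − 2.3 = 517.8 Hz.

517.8 Hz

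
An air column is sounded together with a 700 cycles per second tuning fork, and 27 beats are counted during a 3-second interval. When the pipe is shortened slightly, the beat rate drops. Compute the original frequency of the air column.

Beat frequency = 27/3 = 9 Hz.
|f − 700| = 9, so the air column was at either 691 Hz or 709 Hz.
A shorter pipe has a higher fundamental; the adjustment raises the air column's frequency.
The beat rate fell, so the adjustment moved the air column toward 700 Hz — it must have started below the reference.

691 Hz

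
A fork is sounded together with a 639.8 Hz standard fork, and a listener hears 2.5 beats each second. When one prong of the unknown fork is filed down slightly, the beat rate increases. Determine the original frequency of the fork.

|f − 639.8| = 2.5, so the fork was at either 637.3 Hz or 642.3 Hz.
Filing a prong removes mass and raises the fork's frequency; the adjustment raises the fork's frequency.
The beat rate rose, so the adjustment moved the fork further from 639.8 Hz — it was already above the reference.

642.3 Hz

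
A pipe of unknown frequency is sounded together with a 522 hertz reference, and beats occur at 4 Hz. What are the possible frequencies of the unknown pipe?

|f − 522| = 4, so f = 522 ± 4.

518 Hz or 526 Hz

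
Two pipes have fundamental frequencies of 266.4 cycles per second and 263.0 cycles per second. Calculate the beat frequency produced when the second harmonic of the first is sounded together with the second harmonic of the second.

6.8 Hz

Second harmonic of the first: 2·266.4 = 532.8 Hz.
Second harmonic of the second: 2·263.0 = 526.0 Hz.
f_beat = |532.8 − 526.0| = 6.8 Hz.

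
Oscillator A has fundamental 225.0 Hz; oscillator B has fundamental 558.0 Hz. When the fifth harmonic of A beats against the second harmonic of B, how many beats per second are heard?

Fifth harmonic of the first: 5·225.0 = 1125.0 Hz.
Second harmonic of the second: 2·558.0 = 1116.0 Hz.
f_beat = |1125.0 − 1116.0| = 9.0 Hz.

9.0 Hz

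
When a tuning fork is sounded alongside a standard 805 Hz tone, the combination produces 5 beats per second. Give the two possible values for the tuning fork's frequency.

|f − 805| = 5, so f = 805 ± 5.

800 Hz or 810 Hz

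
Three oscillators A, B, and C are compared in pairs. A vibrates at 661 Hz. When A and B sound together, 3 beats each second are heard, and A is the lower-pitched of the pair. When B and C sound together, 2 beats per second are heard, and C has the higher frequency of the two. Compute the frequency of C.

B is above A, so f_B = 661 + 3 = 664 Hz.
C is above B, so f_C = 664 + 2 = 666 Hz.

666 Hz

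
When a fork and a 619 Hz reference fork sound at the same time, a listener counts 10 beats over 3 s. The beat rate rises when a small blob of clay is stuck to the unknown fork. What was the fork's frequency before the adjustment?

Beat frequency = 10/3 = 3.3333 Hz.
|f − 619| = 3.3333, so the fork was at either 615.6667 Hz or 622.3333 Hz.
Adding mass to a fork lowers its frequency; the adjustment lowers the fork's frequency.
The beat rate rose, so the adjustment moved the fork further from 619 Hz — it was already below the reference.

615.6667 Hz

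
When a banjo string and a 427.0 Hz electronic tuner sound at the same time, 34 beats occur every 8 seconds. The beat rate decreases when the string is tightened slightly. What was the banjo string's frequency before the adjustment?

422.75 Hz

Beat frequency = 34/8 = 4.25 Hz.
|f − 427.0| = 4.25, so the banjo string was at either 422.75 Hz or 431.25 Hz.
Increasing tension raises a string's frequency; the adjustment raises the banjo string's frequency.
The beat rate fell, so the adjustment moved the banjo string toward 427.0 Hz — it must have started below the reference.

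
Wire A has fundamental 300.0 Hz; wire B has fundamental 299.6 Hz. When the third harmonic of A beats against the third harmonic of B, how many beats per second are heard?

Third harmonic of the first: 3·300.0 = 900.0 Hz.
Third harmonic of the second: 3·299.6 = 898.8 Hz.
f_beat = |900.0 − 898.8| = 1.2 Hz.

1.2 Hz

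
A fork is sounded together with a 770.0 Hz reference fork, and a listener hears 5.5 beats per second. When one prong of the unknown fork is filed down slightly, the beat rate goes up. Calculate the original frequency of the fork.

775.5 Hz

|f − 770.0| = 5.5, so the fork was at either 764.5 Hz or 775.5 Hz.
Filing a prong removes mass and raises the fork's frequency; the adjustment raises the fork's frequency.
The beat rate rose, so the adjustment moved the fork further from 770.0 Hz — it was already above the reference.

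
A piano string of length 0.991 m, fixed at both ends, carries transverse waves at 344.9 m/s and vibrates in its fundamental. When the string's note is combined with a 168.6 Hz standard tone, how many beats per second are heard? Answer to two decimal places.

5.42 Hz

For a string fixed at both ends, f_n = n·v/(2L) = 1·344.9/(2·0.991) = 174.0161 Hz.
f_beat = |174.0161 − 168.6| = 5.42 Hz.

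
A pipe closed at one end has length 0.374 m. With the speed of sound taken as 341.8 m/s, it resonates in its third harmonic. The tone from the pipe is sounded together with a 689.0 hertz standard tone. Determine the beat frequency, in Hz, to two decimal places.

Closed pipe (odd harmonics): f_n = n·v/(4L) = 3·341.8/(4·0.374) = 685.4278 Hz.
f_beat = |685.4278 − 689.0| = 3.57 Hz.

3.57 Hz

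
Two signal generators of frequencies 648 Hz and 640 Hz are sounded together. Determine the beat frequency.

8 Hz

f_beat = |f₁ − f₂|.
|648 − 640| = 8 Hz.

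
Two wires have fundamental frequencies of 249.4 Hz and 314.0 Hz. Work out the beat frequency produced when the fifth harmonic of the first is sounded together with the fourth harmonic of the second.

9.0 Hz

Fifth harmonic of the first: 5·249.4 = 1247.0 Hz.
Fourth harmonic of the second: 4·314.0 = 1256.0 Hz.
f_beat = |1247.0 − 1256.0| = 9.0 Hz.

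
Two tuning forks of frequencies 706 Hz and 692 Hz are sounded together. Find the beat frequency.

f_beat = |f₁ − f₂|.
|706 − 692| = 14 Hz.

14 Hz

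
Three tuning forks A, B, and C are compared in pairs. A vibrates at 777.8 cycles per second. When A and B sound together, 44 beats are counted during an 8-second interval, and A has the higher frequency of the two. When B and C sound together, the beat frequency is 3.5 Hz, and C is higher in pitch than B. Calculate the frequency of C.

775.8 Hz

A–B: Beat frequency = 44/8 = 5.5 Hz.
B is below A, so f_B = 777.8 − 5.5 = 772.3 Hz.
C is above B, so f_C = 772.3 + 3.5 = 775.8 Hz.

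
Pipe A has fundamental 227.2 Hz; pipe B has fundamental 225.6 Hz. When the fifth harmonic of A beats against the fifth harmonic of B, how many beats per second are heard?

Fifth harmonic of the first: 5·227.2 = 1136.0 Hz.
Fifth harmonic of the second: 5·225.6 = 1128.0 Hz.
f_beat = |1136.0 − 1128.0| = 8.0 Hz.

8.0 Hz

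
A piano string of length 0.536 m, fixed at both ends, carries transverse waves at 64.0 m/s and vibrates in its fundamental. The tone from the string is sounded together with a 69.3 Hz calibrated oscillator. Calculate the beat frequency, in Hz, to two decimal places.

9.60 Hz

For a string fixed at both ends, f_n = n·v/(2L) = 1·64.0/(2·0.536) = 59.7015 Hz.
f_beat = |59.7015 − 69.3| = 9.60 Hz.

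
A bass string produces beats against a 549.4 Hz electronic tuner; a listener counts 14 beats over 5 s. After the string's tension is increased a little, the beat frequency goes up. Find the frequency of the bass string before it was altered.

552.2 Hz

Beat frequency = 14/5 = 2.8 Hz.
|f − 549.4| = 2.8, so the bass string was at either 546.6 Hz or 552.2 Hz.
Higher tension means higher frequency; the adjustment raises the bass string's frequency.
The beat rate rose, so the adjustment moved the bass string further from 549.4 Hz — it was already above the reference.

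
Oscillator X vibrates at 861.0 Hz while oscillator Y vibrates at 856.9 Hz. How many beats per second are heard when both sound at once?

4.1 Hz

Beats arise from superposition of two nearby frequencies; the beat rate is |f₁ − f₂|.
|861.0 − 856.9| = 4.1 Hz.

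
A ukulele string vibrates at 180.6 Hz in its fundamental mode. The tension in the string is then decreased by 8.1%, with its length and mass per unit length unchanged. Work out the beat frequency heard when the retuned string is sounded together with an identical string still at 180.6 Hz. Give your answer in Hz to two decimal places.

For a string, f ∝ √T, so the new frequency is 180.6·√0.919 = 173.1313 Hz.
f_beat = |173.1313 − 180.6| = 7.47 Hz.

7.47 Hz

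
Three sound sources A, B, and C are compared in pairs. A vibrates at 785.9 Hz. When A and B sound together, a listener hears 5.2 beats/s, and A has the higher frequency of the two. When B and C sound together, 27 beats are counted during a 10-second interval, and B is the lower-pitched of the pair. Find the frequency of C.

B is below A, so f_B = 785.9 − 5.2 = 780.7 Hz.
B–C: Beat frequency = 27/10 = 2.7 Hz.
C is above B, so f_C = 780.7 + 2.7 = 783.4 Hz.

783.4 Hz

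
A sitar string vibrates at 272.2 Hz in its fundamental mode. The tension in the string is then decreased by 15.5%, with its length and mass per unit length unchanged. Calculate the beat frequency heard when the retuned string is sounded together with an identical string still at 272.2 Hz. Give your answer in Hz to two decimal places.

For a string, f ∝ √T, so the new frequency is 272.2·√0.845 = 250.2168 Hz.
f_beat = |250.2168 − 272.2| = 21.98 Hz.

21.98 Hz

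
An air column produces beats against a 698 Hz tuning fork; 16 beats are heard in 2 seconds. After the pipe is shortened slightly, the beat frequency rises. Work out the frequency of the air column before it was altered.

Beat frequency = 16/2 = 8 Hz.
|f − 698| = 8, so the air column was at either 690 Hz or 706 Hz.
A shorter pipe has a higher fundamental; the adjustment raises the air column's frequency.
The beat rate rose, so the adjustment moved the air column further from 698 Hz — it was already above the reference.

706 Hz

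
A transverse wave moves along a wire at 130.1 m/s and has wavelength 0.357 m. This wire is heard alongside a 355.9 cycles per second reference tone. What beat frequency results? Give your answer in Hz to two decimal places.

8.53 Hz

Source frequency f = v/λ = 130.1/0.357 = 364.4258 Hz.
f_beat = |364.4258 − 355.9| = 8.53 Hz.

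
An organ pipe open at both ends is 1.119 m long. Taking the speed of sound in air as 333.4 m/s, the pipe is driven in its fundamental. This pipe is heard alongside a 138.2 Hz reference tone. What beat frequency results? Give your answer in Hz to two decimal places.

Open pipe: f_n = n·v/(2L) = 1·333.4/(2·1.119) = 148.9723 Hz.
f_beat = |148.9723 − 138.2| = 10.77 Hz.

10.77 Hz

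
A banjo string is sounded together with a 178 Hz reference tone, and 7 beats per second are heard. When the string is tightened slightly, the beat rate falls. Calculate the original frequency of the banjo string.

|f − 178| = 7, so the banjo string was at either 171 Hz or 185 Hz.
Increasing tension raises a string's frequency; the adjustment raises the banjo string's frequency.
The beat rate fell, so the adjustment moved the banjo string toward 178 Hz — it must have started below the reference.

171 Hz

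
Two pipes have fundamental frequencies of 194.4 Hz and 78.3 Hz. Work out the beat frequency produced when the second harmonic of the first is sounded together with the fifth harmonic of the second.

2.7 Hz

Second harmonic of the first: 2·194.4 = 388.8 Hz.
Fifth harmonic of the second: 5·78.3 = 391.5 Hz.
f_beat = |388.8 − 391.5| = 2.7 Hz.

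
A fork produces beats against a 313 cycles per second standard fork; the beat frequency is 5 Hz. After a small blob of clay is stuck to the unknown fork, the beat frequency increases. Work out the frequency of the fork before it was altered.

|f − 313| = 5, so the fork was at either 308 Hz or 318 Hz.
Adding mass to a fork lowers its frequency; the adjustment lowers the fork's frequency.
The beat rate rose, so the adjustment moved the fork further from 313 Hz — it was already below the reference.

308 Hz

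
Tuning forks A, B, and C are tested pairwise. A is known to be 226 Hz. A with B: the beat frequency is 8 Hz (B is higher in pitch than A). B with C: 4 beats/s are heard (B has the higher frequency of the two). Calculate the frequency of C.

230 Hz

B is above A, so f_B = 226 + 8 = 234 Hz.
C is below B, so f_C = 234 − 4 = 230 Hz.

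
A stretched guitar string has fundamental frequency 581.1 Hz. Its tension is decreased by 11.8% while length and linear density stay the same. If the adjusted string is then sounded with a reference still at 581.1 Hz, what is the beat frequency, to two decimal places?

35.36 Hz

For a string, f ∝ √T, so the new frequency is 581.1·√0.882 = 545.7392 Hz.
f_beat = |545.7392 − 581.1| = 35.36 Hz.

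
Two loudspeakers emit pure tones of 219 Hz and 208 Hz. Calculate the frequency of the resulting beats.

f_beat = |f₁ − f₂|.
|219 − 208| = 11 Hz.

11 Hz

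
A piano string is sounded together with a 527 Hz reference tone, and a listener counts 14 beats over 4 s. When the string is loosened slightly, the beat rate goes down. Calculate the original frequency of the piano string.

Beat frequency = 14/4 = 3.5 Hz.
|f − 527| = 3.5, so the piano string was at either 523.5 Hz or 530.5 Hz.
Reducing tension lowers a string's frequency; the adjustment lowers the piano string's frequency.
The beat rate fell, so the adjustment moved the piano string toward 527 Hz — it must have started above the reference.

530.5 Hz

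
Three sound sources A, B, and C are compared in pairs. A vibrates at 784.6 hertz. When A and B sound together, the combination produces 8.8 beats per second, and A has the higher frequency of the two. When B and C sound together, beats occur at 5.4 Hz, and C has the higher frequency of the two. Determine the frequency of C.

B is below A, so f_B = 784.6 − 8.8 = 775.8 Hz.
C is above B, so f_C = 775.8 + 5.4 = 781.2 Hz.

781.2 Hz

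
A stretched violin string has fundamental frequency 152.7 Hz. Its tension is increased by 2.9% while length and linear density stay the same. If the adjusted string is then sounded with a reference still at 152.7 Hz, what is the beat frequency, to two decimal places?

For a string, f ∝ √T, so the new frequency is 152.7·√1.029 = 154.8983 Hz.
f_beat = |154.8983 − 152.7| = 2.20 Hz.

2.20 Hz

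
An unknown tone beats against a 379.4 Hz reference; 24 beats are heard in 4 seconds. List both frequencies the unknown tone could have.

373.4 Hz or 385.4 Hz

Beat frequency = 24/4 = 6 Hz.
|f − 379.4| = 6, so f = 379.4 ± 6.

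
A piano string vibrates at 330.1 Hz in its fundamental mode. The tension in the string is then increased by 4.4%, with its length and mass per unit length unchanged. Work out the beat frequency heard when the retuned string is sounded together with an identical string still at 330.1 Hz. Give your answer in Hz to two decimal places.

7.18 Hz

For a string, f ∝ √T, so the new frequency is 330.1·√1.044 = 337.2840 Hz.
f_beat = |337.2840 − 330.1| = 7.18 Hz.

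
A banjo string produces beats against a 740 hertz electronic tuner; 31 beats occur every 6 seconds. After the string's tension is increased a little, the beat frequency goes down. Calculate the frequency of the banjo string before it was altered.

734.8333 Hz

Beat frequency = 31/6 = 5.1667 Hz.
|f − 740| = 5.1667, so the banjo string was at either 734.8333 Hz or 745.1667 Hz.
Higher tension means higher frequency; the adjustment raises the banjo string's frequency.
The beat rate fell, so the adjustment moved the banjo string toward 740 Hz — it must have started below the reference.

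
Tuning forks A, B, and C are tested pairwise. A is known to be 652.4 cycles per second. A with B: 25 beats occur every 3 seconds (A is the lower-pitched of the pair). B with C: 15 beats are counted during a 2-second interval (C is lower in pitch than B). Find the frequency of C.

A–B: Beat frequency = 25/3 = 8.3333 Hz.
B is above A, so f_B = 652.4 + 8.3333 = 660.7333 Hz.
B–C: Beat frequency = 15/2 = 7.5 Hz.
C is below B, so f_C = 660.7333 − 7.5 = 653.2333 Hz.

653.2333 Hz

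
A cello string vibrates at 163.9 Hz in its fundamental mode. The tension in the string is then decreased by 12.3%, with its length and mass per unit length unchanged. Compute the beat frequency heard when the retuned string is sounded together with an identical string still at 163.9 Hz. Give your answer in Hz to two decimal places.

10.41 Hz

For a string, f ∝ √T, so the new frequency is 163.9·√0.877 = 153.4895 Hz.
f_beat = |153.4895 − 163.9| = 10.41 Hz.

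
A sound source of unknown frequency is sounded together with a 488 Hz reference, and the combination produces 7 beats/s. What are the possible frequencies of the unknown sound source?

481 Hz or 495 Hz

|f − 488| = 7, so f = 488 ± 7.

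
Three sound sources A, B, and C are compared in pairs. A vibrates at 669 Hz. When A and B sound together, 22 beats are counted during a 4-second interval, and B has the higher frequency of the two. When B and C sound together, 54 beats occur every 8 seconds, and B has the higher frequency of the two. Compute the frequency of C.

A–B: Beat frequency = 22/4 = 5.5 Hz.
B is above A, so f_B = 669 + 5.5 = 674.5 Hz.
B–C: Beat frequency = 54/8 = 6.75 Hz.
C is below B, so f_C = 674.5 − 6.75 = 667.75 Hz.

667.75 Hz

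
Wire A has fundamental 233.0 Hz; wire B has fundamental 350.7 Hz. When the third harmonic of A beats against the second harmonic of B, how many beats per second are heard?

Third harmonic of the first: 3·233.0 = 699.0 Hz.
Second harmonic of the second: 2·350.7 = 701.4 Hz.
f_beat = |699.0 − 701.4| = 2.4 Hz.

2.4 Hz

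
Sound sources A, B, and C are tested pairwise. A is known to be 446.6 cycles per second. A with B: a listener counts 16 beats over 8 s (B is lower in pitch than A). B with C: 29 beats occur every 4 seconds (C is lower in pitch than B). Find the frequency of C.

A–B: Beat frequency = 16/8 = 2 Hz.
B is below A, so f_B = 446.6 − 2 = 444.6 Hz.
B–C: Beat frequency = 29/4 = 7.25 Hz.
C is below B, so f_C = 444.6 − 7.25 = 437.35 Hz.

437.35 Hz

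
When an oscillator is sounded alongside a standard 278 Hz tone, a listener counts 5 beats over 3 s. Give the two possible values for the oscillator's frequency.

276.3333 Hz or 279.6667 Hz

Beat frequency = 5/3 = 1.6667 Hz.
|f − 278| = 1.6667, so f = 278 ± 1.6667.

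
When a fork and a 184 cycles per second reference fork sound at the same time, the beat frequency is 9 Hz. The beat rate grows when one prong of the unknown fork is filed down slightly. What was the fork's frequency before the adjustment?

|f − 184| = 9, so the fork was at either 175 Hz or 193 Hz.
Filing a prong removes mass and raises the fork's frequency; the adjustment raises the fork's frequency.
The beat rate rose, so the adjustment moved the fork further from 184 Hz — it was already above the reference.

193 Hz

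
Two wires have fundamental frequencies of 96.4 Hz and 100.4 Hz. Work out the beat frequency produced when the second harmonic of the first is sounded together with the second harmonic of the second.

8.0 Hz

Second harmonic of the first: 2·96.4 = 192.8 Hz.
Second harmonic of the second: 2·100.4 = 200.8 Hz.
f_beat = |192.8 − 200.8| = 8.0 Hz.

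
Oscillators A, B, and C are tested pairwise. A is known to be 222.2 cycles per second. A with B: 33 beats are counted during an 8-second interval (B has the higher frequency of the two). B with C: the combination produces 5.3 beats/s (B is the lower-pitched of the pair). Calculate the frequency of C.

A–B: Beat frequency = 33/8 = 4.125 Hz.
B is above A, so f_B = 222.2 + 4.125 = 226.325 Hz.
C is above B, so f_C = 226.325 + 5.3 = 231.625 Hz.

231.625 Hz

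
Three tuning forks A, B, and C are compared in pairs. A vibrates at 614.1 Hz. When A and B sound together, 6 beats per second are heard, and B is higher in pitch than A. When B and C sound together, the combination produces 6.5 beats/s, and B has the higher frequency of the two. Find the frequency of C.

B is above A, so f_B = 614.1 + 6 = 620.1 Hz.
C is below B, so f_C = 620.1 − 6.5 = 613.6 Hz.

613.6 Hz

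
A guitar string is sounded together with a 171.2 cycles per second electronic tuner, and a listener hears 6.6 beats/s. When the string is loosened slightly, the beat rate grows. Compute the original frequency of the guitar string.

|f − 171.2| = 6.6, so the guitar string was at either 164.6 Hz or 177.8 Hz.
Reducing tension lowers a string's frequency; the adjustment lowers the guitar string's frequency.
The beat rate rose, so the adjustment moved the guitar string further from 171.2 Hz — it was already below the reference.

164.6 Hz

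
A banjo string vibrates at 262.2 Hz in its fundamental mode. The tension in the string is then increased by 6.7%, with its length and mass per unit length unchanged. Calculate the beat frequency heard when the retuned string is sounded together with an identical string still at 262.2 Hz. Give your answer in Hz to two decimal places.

For a string, f ∝ √T, so the new frequency is 262.2·√1.067 = 270.8413 Hz.
f_beat = |270.8413 − 262.2| = 8.64 Hz.

8.64 Hz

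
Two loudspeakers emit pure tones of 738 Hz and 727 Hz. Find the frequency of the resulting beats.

f_beat = |f₁ − f₂|.
|738 − 727| = 11 Hz.

11 Hz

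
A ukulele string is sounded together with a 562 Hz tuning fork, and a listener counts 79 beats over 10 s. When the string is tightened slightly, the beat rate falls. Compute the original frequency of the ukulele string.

Beat frequency = 79/10 = 7.9 Hz.
|f − 562| = 7.9, so the ukulele string was at either 554.1 Hz or 569.9 Hz.
Increasing tension raises a string's frequency; the adjustment raises the ukulele string's frequency.
The beat rate fell, so the adjustment moved the ukulele string toward 562 Hz — it must have started below the reference.

554.1 Hz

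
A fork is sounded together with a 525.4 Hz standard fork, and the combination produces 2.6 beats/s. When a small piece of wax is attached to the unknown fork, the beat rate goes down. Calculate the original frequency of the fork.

528 Hz

|f − 525.4| = 2.6, so the fork was at either 522.8 Hz or 528 Hz.
Loading a fork with wax lowers its frequency; the adjustment lowers the fork's frequency.
The beat rate fell, so the adjustment moved the fork toward 525.4 Hz — it must have started above the reference.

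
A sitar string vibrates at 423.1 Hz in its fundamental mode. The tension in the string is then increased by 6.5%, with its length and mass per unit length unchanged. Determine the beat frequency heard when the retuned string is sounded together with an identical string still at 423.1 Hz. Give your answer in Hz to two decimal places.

13.53 Hz

For a string, f ∝ √T, so the new frequency is 423.1·√1.065 = 436.6343 Hz.
f_beat = |436.6343 − 423.1| = 13.53 Hz.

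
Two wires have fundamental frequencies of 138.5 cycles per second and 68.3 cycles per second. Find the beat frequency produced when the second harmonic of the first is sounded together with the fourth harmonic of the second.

3.8 Hz

Second harmonic of the first: 2·138.5 = 277.0 Hz.
Fourth harmonic of the second: 4·68.3 = 273.2 Hz.
f_beat = |277.0 − 273.2| = 3.8 Hz.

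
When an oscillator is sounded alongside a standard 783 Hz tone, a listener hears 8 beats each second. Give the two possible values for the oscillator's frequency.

|f − 783| = 8, so f = 783 ± 8.

775 Hz or 791 Hz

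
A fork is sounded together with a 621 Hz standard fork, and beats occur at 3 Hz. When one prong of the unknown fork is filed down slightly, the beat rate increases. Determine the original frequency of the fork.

|f − 621| = 3, so the fork was at either 618 Hz or 624 Hz.
Filing a prong removes mass and raises the fork's frequency; the adjustment raises the fork's frequency.
The beat rate rose, so the adjustment moved the fork further from 621 Hz — it was already above the reference.

624 Hz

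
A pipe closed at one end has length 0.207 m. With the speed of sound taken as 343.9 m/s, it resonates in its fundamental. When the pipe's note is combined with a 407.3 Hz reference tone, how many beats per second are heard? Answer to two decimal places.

8.04 Hz

Closed pipe (odd harmonics): f_n = n·v/(4L) = 1·343.9/(4·0.207) = 415.3382 Hz.
f_beat = |415.3382 − 407.3| = 8.04 Hz.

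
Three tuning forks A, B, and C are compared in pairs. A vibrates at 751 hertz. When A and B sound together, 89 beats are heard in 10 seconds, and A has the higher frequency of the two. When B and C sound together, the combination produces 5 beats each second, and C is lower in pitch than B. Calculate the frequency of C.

A–B: Beat frequency = 89/10 = 8.9 Hz.
B is below A, so f_B = 751 − 8.9 = 742.1 Hz.
C is below B, so f_C = 742.1 − 5 = 737.1 Hz.

737.1 Hz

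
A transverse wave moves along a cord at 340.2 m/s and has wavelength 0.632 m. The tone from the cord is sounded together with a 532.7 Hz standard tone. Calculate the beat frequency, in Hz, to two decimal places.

5.59 Hz

Source frequency f = v/λ = 340.2/0.632 = 538.2911 Hz.
f_beat = |538.2911 − 532.7| = 5.59 Hz.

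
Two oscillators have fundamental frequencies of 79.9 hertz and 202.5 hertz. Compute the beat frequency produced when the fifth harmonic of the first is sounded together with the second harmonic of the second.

5.5 Hz

Fifth harmonic of the first: 5·79.9 = 399.5 Hz.
Second harmonic of the second: 2·202.5 = 405.0 Hz.
f_beat = |399.5 − 405.0| = 5.5 Hz.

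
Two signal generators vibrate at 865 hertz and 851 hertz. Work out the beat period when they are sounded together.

0.071 s

f_beat = |865 − 851| = 14 Hz.
Beat period T = 1 / f_beat = 1 / 14 s.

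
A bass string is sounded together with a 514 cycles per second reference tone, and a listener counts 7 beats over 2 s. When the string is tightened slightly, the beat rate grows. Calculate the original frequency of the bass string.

517.5 Hz

Beat frequency = 7/2 = 3.5 Hz.
|f − 514| = 3.5, so the bass string was at either 510.5 Hz or 517.5 Hz.
Increasing tension raises a string's frequency; the adjustment raises the bass string's frequency.
The beat rate rose, so the adjustment moved the bass string further from 514 Hz — it was already above the reference.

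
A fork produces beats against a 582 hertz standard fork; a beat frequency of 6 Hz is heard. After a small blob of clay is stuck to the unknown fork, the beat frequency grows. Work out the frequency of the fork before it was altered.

|f − 582| = 6, so the fork was at either 576 Hz or 588 Hz.
Adding mass to a fork lowers its frequency; the adjustment lowers the fork's frequency.
The beat rate rose, so the adjustment moved the fork further from 582 Hz — it was already below the reference.

576 Hz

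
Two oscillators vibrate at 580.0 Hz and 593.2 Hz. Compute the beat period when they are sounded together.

f_beat = |580.0 − 593.2| = 13.2 Hz.
Beat period T = 1 / f_beat = 1 / 13.2 s.

0.076 s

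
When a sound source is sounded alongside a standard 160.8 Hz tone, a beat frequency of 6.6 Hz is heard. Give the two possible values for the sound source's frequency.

154.2 Hz or 167.4 Hz

|f − 160.8| = 6.6, so f = 160.8 ± 6.6.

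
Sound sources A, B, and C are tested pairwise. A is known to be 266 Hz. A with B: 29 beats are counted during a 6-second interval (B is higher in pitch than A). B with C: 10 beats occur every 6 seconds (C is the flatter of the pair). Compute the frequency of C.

A–B: Beat frequency = 29/6 = 4.8333 Hz.
B is above A, so f_B = 266 + 4.8333 = 270.8333 Hz.
B–C: Beat frequency = 10/6 = 1.6667 Hz.
C is below B, so f_C = 270.8333 − 1.6667 = 269.1667 Hz.

269.1667 Hz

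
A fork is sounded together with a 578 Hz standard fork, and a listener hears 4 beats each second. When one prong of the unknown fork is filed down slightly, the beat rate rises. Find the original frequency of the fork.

|f − 578| = 4, so the fork was at either 574 Hz or 582 Hz.
Filing a prong removes mass and raises the fork's frequency; the adjustment raises the fork's frequency.
The beat rate rose, so the adjustment moved the fork further from 578 Hz — it was already above the reference.

582 Hz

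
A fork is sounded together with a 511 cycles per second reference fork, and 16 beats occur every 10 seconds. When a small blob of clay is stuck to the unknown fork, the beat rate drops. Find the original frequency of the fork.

512.6 Hz

Beat frequency = 16/10 = 1.6 Hz.
|f − 511| = 1.6, so the fork was at either 509.4 Hz or 512.6 Hz.
Adding mass to a fork lowers its frequency; the adjustment lowers the fork's frequency.
The beat rate fell, so the adjustment moved the fork toward 511 Hz — it must have started above the reference.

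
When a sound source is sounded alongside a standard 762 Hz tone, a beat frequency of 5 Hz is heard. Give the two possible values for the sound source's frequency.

|f − 762| = 5, so f = 762 ± 5.

757 Hz or 767 Hz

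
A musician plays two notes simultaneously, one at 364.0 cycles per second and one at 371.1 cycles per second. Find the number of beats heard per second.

7.1 Hz

The beat frequency equals the magnitude of the frequency difference.
|364.0 − 371.1| = 7.1 Hz.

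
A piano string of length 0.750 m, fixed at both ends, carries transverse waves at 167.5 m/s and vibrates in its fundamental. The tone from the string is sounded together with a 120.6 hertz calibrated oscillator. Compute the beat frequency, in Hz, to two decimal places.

For a string fixed at both ends, f_n = n·v/(2L) = 1·167.5/(2·0.750) = 111.6667 Hz.
f_beat = |111.6667 − 120.6| = 8.93 Hz.

8.93 Hz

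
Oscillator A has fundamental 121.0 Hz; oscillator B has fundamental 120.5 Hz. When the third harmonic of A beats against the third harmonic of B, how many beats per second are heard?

1.5 Hz

Third harmonic of the first: 3·121.0 = 363.0 Hz.
Third harmonic of the second: 3·120.5 = 361.5 Hz.
f_beat = |363.0 − 361.5| = 1.5 Hz.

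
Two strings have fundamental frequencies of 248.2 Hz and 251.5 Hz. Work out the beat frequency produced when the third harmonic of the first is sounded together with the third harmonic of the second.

Third harmonic of the first: 3·248.2 = 744.6 Hz.
Third harmonic of the second: 3·251.5 = 754.5 Hz.
f_beat = |744.6 − 754.5| = 9.9 Hz.

9.9 Hz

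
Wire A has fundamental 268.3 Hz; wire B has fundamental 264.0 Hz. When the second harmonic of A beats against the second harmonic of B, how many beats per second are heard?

Second harmonic of the first: 2·268.3 = 536.6 Hz.
Second harmonic of the second: 2·264.0 = 528.0 Hz.
f_beat = |536.6 − 528.0| = 8.6 Hz.

8.6 Hz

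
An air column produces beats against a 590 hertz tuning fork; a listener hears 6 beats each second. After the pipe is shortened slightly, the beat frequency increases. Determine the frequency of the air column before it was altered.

|f − 590| = 6, so the air column was at either 584 Hz or 596 Hz.
A shorter pipe has a higher fundamental; the adjustment raises the air column's frequency.
The beat rate rose, so the adjustment moved the air column further from 590 Hz — it was already above the reference.

596 Hz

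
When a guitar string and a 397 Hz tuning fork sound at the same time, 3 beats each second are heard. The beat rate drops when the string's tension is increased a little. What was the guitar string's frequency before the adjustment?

394 Hz

|f − 397| = 3, so the guitar string was at either 394 Hz or 400 Hz.
Higher tension means higher frequency; the adjustment raises the guitar string's frequency.
The beat rate fell, so the adjustment moved the guitar string toward 397 Hz — it must have started below the reference.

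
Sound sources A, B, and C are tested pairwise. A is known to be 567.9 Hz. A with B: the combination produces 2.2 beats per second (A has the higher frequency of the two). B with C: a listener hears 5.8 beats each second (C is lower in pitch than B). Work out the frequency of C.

B is below A, so f_B = 567.9 − 2.2 = 565.7 Hz.
C is below B, so f_C = 565.7 − 5.8 = 559.9 Hz.

559.9 Hz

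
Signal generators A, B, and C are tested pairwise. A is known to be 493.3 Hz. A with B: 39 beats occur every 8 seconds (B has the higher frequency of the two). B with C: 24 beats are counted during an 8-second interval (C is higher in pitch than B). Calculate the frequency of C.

A–B: Beat frequency = 39/8 = 4.875 Hz.
B is above A, so f_B = 493.3 + 4.875 = 498.175 Hz.
B–C: Beat frequency = 24/8 = 3 Hz.
C is above B, so f_C = 498.175 + 3 = 501.175 Hz.

501.175 Hz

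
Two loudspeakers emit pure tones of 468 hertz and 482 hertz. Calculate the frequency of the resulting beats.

14 Hz

f_beat = |f₁ − f₂|.
|468 − 482| = 14 Hz.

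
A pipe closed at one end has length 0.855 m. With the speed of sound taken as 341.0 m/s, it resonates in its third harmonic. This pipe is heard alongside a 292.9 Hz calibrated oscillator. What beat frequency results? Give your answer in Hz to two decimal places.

6.22 Hz

Closed pipe (odd harmonics): f_n = n·v/(4L) = 3·341.0/(4·0.855) = 299.1228 Hz.
f_beat = |299.1228 − 292.9| = 6.22 Hz.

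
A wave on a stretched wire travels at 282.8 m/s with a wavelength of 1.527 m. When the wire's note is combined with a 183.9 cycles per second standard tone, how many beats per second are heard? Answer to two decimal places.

Source frequency f = v/λ = 282.8/1.527 = 185.1997 Hz.
f_beat = |185.1997 − 183.9| = 1.30 Hz.

1.30 Hz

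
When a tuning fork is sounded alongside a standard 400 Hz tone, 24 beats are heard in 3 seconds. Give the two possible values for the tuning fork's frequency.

392 Hz or 408 Hz

Beat frequency = 24/3 = 8 Hz.
|f − 400| = 8, so f = 400 ± 8.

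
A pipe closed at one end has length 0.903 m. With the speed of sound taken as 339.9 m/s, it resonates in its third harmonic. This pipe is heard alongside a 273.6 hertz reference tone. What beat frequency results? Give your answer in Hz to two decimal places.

8.71 Hz

Closed pipe (odd harmonics): f_n = n·v/(4L) = 3·339.9/(4·0.903) = 282.3090 Hz.
f_beat = |282.3090 − 273.6| = 8.71 Hz.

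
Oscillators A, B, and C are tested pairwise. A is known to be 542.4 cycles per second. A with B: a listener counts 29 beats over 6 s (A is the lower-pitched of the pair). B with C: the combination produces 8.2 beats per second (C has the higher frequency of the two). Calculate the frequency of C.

A–B: Beat frequency = 29/6 = 4.8333 Hz.
B is above A, so f_B = 542.4 + 4.8333 = 547.2333 Hz.
C is above B, so f_C = 547.2333 + 8.2 = 555.4333 Hz.

555.4333 Hz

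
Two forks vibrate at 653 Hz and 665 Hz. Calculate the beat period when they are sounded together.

0.083 s

f_beat = |653 − 665| = 12 Hz.
Beat period T = 1 / f_beat = 1 / 12 s.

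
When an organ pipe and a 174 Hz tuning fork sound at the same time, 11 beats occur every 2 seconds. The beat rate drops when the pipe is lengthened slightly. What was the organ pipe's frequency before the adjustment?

Beat frequency = 11/2 = 5.5 Hz.
|f − 174| = 5.5, so the organ pipe was at either 168.5 Hz or 179.5 Hz.
A longer pipe has a lower fundamental; the adjustment lowers the organ pipe's frequency.
The beat rate fell, so the adjustment moved the organ pipe toward 174 Hz — it must have started above the reference.

179.5 Hz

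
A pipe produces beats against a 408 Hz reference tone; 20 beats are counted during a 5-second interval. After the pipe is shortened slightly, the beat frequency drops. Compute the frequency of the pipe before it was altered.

Beat frequency = 20/5 = 4 Hz.
|f − 408| = 4, so the pipe was at either 404 Hz or 412 Hz.
A shorter pipe has a higher fundamental; the adjustment raises the pipe's frequency.
The beat rate fell, so the adjustment moved the pipe toward 408 Hz — it must have started below the reference.

404 Hz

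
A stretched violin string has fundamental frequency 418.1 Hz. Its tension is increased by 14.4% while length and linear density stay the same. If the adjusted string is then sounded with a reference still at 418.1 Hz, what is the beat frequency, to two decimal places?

29.09 Hz

For a string, f ∝ √T, so the new frequency is 418.1·√1.144 = 447.1911 Hz.
f_beat = |447.1911 − 418.1| = 29.09 Hz.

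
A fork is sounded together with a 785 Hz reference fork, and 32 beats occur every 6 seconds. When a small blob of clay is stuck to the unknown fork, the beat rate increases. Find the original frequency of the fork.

Beat frequency = 32/6 = 5.3333 Hz.
|f − 785| = 5.3333, so the fork was at either 779.6667 Hz or 790.3333 Hz.
Adding mass to a fork lowers its frequency; the adjustment lowers the fork's frequency.
The beat rate rose, so the adjustment moved the fork further from 785 Hz — it was already below the reference.

779.6667 Hz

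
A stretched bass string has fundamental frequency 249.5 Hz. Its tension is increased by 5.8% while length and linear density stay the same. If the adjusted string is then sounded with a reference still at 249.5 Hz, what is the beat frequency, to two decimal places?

7.13 Hz

For a string, f ∝ √T, so the new frequency is 249.5·√1.058 = 256.6335 Hz.
f_beat = |256.6335 − 249.5| = 7.13 Hz.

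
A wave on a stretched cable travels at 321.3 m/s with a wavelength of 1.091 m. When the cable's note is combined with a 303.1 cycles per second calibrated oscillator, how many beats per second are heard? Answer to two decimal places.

8.60 Hz

Source frequency f = v/λ = 321.3/1.091 = 294.5005 Hz.
f_beat = |294.5005 − 303.1| = 8.60 Hz.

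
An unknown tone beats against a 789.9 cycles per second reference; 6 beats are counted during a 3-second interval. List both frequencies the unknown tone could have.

787.9 Hz or 791.9 Hz

Beat frequency = 6/3 = 2 Hz.
|f − 789.9| = 2, so f = 789.9 ± 2.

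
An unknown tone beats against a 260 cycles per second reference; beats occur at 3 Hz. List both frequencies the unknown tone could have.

|f − 260| = 3, so f = 260 ± 3.

257 Hz or 263 Hz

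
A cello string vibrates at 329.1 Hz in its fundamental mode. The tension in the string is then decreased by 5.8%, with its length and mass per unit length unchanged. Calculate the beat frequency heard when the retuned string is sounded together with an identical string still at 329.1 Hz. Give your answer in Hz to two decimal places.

For a string, f ∝ √T, so the new frequency is 329.1·√0.942 = 319.4135 Hz.
f_beat = |319.4135 − 329.1| = 9.69 Hz.

9.69 Hz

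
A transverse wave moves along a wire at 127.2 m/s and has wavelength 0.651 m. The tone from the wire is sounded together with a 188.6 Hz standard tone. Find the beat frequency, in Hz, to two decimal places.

Source frequency f = v/λ = 127.2/0.651 = 195.3917 Hz.
f_beat = |195.3917 − 188.6| = 6.79 Hz.

6.79 Hz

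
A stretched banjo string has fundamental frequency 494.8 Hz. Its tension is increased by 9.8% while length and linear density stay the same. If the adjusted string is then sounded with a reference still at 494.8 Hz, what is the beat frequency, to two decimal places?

23.68 Hz

For a string, f ∝ √T, so the new frequency is 494.8·√1.098 = 518.4786 Hz.
f_beat = |518.4786 − 494.8| = 23.68 Hz.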